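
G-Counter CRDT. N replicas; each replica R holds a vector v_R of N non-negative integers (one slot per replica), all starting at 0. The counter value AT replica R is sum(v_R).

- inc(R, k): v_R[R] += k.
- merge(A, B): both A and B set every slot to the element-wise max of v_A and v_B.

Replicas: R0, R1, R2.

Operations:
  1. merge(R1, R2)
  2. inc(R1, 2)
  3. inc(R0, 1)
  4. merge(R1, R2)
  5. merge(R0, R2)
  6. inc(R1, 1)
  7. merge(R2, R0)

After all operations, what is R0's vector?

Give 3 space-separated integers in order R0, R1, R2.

Answer: 1 2 0

Derivation:
Op 1: merge R1<->R2 -> R1=(0,0,0) R2=(0,0,0)
Op 2: inc R1 by 2 -> R1=(0,2,0) value=2
Op 3: inc R0 by 1 -> R0=(1,0,0) value=1
Op 4: merge R1<->R2 -> R1=(0,2,0) R2=(0,2,0)
Op 5: merge R0<->R2 -> R0=(1,2,0) R2=(1,2,0)
Op 6: inc R1 by 1 -> R1=(0,3,0) value=3
Op 7: merge R2<->R0 -> R2=(1,2,0) R0=(1,2,0)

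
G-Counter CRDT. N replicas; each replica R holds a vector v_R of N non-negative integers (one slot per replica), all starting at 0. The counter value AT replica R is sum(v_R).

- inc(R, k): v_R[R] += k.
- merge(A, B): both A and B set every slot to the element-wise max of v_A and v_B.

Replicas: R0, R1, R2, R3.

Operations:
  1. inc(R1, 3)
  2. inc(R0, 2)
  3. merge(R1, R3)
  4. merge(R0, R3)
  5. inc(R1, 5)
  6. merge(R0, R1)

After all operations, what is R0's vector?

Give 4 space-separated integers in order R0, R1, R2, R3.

Op 1: inc R1 by 3 -> R1=(0,3,0,0) value=3
Op 2: inc R0 by 2 -> R0=(2,0,0,0) value=2
Op 3: merge R1<->R3 -> R1=(0,3,0,0) R3=(0,3,0,0)
Op 4: merge R0<->R3 -> R0=(2,3,0,0) R3=(2,3,0,0)
Op 5: inc R1 by 5 -> R1=(0,8,0,0) value=8
Op 6: merge R0<->R1 -> R0=(2,8,0,0) R1=(2,8,0,0)

Answer: 2 8 0 0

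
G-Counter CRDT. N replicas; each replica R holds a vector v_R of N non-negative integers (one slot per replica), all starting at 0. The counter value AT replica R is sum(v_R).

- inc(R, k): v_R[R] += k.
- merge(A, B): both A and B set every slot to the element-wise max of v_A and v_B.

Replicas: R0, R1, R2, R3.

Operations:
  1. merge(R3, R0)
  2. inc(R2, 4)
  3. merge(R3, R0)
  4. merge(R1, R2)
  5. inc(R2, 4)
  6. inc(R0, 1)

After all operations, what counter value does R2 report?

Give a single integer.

Op 1: merge R3<->R0 -> R3=(0,0,0,0) R0=(0,0,0,0)
Op 2: inc R2 by 4 -> R2=(0,0,4,0) value=4
Op 3: merge R3<->R0 -> R3=(0,0,0,0) R0=(0,0,0,0)
Op 4: merge R1<->R2 -> R1=(0,0,4,0) R2=(0,0,4,0)
Op 5: inc R2 by 4 -> R2=(0,0,8,0) value=8
Op 6: inc R0 by 1 -> R0=(1,0,0,0) value=1

Answer: 8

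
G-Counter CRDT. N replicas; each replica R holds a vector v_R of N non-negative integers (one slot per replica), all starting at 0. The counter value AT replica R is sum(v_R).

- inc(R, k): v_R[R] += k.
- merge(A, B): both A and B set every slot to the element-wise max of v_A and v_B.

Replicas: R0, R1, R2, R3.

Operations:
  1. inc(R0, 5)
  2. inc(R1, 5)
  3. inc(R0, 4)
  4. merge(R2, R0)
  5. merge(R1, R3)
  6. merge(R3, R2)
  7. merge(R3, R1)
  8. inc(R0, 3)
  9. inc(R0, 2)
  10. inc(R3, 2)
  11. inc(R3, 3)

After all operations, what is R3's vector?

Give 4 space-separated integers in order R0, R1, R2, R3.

Op 1: inc R0 by 5 -> R0=(5,0,0,0) value=5
Op 2: inc R1 by 5 -> R1=(0,5,0,0) value=5
Op 3: inc R0 by 4 -> R0=(9,0,0,0) value=9
Op 4: merge R2<->R0 -> R2=(9,0,0,0) R0=(9,0,0,0)
Op 5: merge R1<->R3 -> R1=(0,5,0,0) R3=(0,5,0,0)
Op 6: merge R3<->R2 -> R3=(9,5,0,0) R2=(9,5,0,0)
Op 7: merge R3<->R1 -> R3=(9,5,0,0) R1=(9,5,0,0)
Op 8: inc R0 by 3 -> R0=(12,0,0,0) value=12
Op 9: inc R0 by 2 -> R0=(14,0,0,0) value=14
Op 10: inc R3 by 2 -> R3=(9,5,0,2) value=16
Op 11: inc R3 by 3 -> R3=(9,5,0,5) value=19

Answer: 9 5 0 5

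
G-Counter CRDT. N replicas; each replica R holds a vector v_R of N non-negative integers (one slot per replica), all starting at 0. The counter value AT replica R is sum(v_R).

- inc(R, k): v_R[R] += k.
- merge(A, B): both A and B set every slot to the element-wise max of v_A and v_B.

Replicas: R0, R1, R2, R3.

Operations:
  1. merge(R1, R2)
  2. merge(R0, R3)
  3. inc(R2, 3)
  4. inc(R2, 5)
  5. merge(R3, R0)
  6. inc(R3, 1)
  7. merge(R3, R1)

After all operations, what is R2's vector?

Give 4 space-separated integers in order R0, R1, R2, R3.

Answer: 0 0 8 0

Derivation:
Op 1: merge R1<->R2 -> R1=(0,0,0,0) R2=(0,0,0,0)
Op 2: merge R0<->R3 -> R0=(0,0,0,0) R3=(0,0,0,0)
Op 3: inc R2 by 3 -> R2=(0,0,3,0) value=3
Op 4: inc R2 by 5 -> R2=(0,0,8,0) value=8
Op 5: merge R3<->R0 -> R3=(0,0,0,0) R0=(0,0,0,0)
Op 6: inc R3 by 1 -> R3=(0,0,0,1) value=1
Op 7: merge R3<->R1 -> R3=(0,0,0,1) R1=(0,0,0,1)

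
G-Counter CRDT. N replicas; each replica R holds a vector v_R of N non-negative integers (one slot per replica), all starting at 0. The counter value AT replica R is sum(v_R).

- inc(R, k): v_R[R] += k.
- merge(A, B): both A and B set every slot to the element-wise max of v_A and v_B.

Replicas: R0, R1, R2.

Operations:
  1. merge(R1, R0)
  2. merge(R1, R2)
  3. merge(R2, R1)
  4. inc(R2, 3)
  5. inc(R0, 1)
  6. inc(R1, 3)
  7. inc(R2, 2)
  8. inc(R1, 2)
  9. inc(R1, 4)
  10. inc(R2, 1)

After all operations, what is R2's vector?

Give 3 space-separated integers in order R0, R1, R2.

Op 1: merge R1<->R0 -> R1=(0,0,0) R0=(0,0,0)
Op 2: merge R1<->R2 -> R1=(0,0,0) R2=(0,0,0)
Op 3: merge R2<->R1 -> R2=(0,0,0) R1=(0,0,0)
Op 4: inc R2 by 3 -> R2=(0,0,3) value=3
Op 5: inc R0 by 1 -> R0=(1,0,0) value=1
Op 6: inc R1 by 3 -> R1=(0,3,0) value=3
Op 7: inc R2 by 2 -> R2=(0,0,5) value=5
Op 8: inc R1 by 2 -> R1=(0,5,0) value=5
Op 9: inc R1 by 4 -> R1=(0,9,0) value=9
Op 10: inc R2 by 1 -> R2=(0,0,6) value=6

Answer: 0 0 6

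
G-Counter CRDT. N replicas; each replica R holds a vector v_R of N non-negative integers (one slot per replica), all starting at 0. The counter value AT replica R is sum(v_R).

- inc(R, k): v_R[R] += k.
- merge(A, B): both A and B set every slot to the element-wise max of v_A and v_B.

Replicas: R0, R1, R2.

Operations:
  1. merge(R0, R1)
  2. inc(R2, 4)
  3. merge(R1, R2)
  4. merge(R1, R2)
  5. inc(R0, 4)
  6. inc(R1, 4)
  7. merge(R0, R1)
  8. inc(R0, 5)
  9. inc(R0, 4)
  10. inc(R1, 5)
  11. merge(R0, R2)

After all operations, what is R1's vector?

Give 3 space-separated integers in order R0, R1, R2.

Op 1: merge R0<->R1 -> R0=(0,0,0) R1=(0,0,0)
Op 2: inc R2 by 4 -> R2=(0,0,4) value=4
Op 3: merge R1<->R2 -> R1=(0,0,4) R2=(0,0,4)
Op 4: merge R1<->R2 -> R1=(0,0,4) R2=(0,0,4)
Op 5: inc R0 by 4 -> R0=(4,0,0) value=4
Op 6: inc R1 by 4 -> R1=(0,4,4) value=8
Op 7: merge R0<->R1 -> R0=(4,4,4) R1=(4,4,4)
Op 8: inc R0 by 5 -> R0=(9,4,4) value=17
Op 9: inc R0 by 4 -> R0=(13,4,4) value=21
Op 10: inc R1 by 5 -> R1=(4,9,4) value=17
Op 11: merge R0<->R2 -> R0=(13,4,4) R2=(13,4,4)

Answer: 4 9 4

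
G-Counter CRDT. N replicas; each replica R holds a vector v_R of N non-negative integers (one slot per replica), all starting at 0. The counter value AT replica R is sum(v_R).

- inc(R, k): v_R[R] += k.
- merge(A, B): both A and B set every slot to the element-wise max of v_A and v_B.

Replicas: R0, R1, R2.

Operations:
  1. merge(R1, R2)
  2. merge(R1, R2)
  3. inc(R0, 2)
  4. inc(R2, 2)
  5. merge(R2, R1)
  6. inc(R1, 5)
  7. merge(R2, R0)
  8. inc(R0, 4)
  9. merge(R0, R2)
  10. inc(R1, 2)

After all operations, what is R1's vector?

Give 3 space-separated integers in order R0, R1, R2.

Op 1: merge R1<->R2 -> R1=(0,0,0) R2=(0,0,0)
Op 2: merge R1<->R2 -> R1=(0,0,0) R2=(0,0,0)
Op 3: inc R0 by 2 -> R0=(2,0,0) value=2
Op 4: inc R2 by 2 -> R2=(0,0,2) value=2
Op 5: merge R2<->R1 -> R2=(0,0,2) R1=(0,0,2)
Op 6: inc R1 by 5 -> R1=(0,5,2) value=7
Op 7: merge R2<->R0 -> R2=(2,0,2) R0=(2,0,2)
Op 8: inc R0 by 4 -> R0=(6,0,2) value=8
Op 9: merge R0<->R2 -> R0=(6,0,2) R2=(6,0,2)
Op 10: inc R1 by 2 -> R1=(0,7,2) value=9

Answer: 0 7 2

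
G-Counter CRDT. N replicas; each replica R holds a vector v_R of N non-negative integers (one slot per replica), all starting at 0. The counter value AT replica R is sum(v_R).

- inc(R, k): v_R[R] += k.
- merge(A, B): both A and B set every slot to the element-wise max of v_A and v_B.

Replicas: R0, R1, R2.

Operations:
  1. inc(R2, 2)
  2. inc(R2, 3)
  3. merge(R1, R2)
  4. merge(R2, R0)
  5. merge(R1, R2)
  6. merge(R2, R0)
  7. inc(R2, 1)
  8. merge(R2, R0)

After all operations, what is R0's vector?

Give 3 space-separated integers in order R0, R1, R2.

Op 1: inc R2 by 2 -> R2=(0,0,2) value=2
Op 2: inc R2 by 3 -> R2=(0,0,5) value=5
Op 3: merge R1<->R2 -> R1=(0,0,5) R2=(0,0,5)
Op 4: merge R2<->R0 -> R2=(0,0,5) R0=(0,0,5)
Op 5: merge R1<->R2 -> R1=(0,0,5) R2=(0,0,5)
Op 6: merge R2<->R0 -> R2=(0,0,5) R0=(0,0,5)
Op 7: inc R2 by 1 -> R2=(0,0,6) value=6
Op 8: merge R2<->R0 -> R2=(0,0,6) R0=(0,0,6)

Answer: 0 0 6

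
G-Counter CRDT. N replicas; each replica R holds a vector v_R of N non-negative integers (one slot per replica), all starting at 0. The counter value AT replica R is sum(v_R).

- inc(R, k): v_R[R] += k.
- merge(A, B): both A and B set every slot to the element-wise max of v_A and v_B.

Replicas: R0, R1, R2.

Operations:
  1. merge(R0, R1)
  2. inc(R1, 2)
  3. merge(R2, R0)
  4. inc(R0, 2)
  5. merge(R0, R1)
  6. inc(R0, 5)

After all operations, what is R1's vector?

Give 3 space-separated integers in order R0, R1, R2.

Op 1: merge R0<->R1 -> R0=(0,0,0) R1=(0,0,0)
Op 2: inc R1 by 2 -> R1=(0,2,0) value=2
Op 3: merge R2<->R0 -> R2=(0,0,0) R0=(0,0,0)
Op 4: inc R0 by 2 -> R0=(2,0,0) value=2
Op 5: merge R0<->R1 -> R0=(2,2,0) R1=(2,2,0)
Op 6: inc R0 by 5 -> R0=(7,2,0) value=9

Answer: 2 2 0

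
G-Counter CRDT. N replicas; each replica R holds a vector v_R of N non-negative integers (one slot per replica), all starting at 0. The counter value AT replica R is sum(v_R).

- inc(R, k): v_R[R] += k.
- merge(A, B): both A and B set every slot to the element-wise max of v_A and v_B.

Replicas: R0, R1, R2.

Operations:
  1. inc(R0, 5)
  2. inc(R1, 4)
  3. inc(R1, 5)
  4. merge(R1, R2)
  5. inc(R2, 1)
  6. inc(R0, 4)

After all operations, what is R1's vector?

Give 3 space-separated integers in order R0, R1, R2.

Answer: 0 9 0

Derivation:
Op 1: inc R0 by 5 -> R0=(5,0,0) value=5
Op 2: inc R1 by 4 -> R1=(0,4,0) value=4
Op 3: inc R1 by 5 -> R1=(0,9,0) value=9
Op 4: merge R1<->R2 -> R1=(0,9,0) R2=(0,9,0)
Op 5: inc R2 by 1 -> R2=(0,9,1) value=10
Op 6: inc R0 by 4 -> R0=(9,0,0) value=9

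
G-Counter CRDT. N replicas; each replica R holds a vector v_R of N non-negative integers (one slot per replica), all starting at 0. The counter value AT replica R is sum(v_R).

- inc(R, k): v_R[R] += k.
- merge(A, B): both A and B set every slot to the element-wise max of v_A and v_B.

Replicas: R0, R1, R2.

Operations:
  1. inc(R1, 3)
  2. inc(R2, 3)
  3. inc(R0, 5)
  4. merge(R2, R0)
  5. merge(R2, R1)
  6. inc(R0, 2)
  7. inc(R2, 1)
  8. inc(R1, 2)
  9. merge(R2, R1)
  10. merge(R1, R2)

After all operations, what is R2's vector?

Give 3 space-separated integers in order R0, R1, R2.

Op 1: inc R1 by 3 -> R1=(0,3,0) value=3
Op 2: inc R2 by 3 -> R2=(0,0,3) value=3
Op 3: inc R0 by 5 -> R0=(5,0,0) value=5
Op 4: merge R2<->R0 -> R2=(5,0,3) R0=(5,0,3)
Op 5: merge R2<->R1 -> R2=(5,3,3) R1=(5,3,3)
Op 6: inc R0 by 2 -> R0=(7,0,3) value=10
Op 7: inc R2 by 1 -> R2=(5,3,4) value=12
Op 8: inc R1 by 2 -> R1=(5,5,3) value=13
Op 9: merge R2<->R1 -> R2=(5,5,4) R1=(5,5,4)
Op 10: merge R1<->R2 -> R1=(5,5,4) R2=(5,5,4)

Answer: 5 5 4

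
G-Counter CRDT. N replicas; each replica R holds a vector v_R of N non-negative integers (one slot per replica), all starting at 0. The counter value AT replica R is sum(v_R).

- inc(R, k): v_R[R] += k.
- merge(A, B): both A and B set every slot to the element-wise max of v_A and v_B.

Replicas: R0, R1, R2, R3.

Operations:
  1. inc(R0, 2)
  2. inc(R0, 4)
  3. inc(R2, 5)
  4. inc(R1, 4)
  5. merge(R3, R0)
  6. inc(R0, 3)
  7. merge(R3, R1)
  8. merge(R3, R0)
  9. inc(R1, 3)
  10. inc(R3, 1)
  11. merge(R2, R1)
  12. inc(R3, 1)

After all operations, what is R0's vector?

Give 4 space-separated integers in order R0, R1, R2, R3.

Op 1: inc R0 by 2 -> R0=(2,0,0,0) value=2
Op 2: inc R0 by 4 -> R0=(6,0,0,0) value=6
Op 3: inc R2 by 5 -> R2=(0,0,5,0) value=5
Op 4: inc R1 by 4 -> R1=(0,4,0,0) value=4
Op 5: merge R3<->R0 -> R3=(6,0,0,0) R0=(6,0,0,0)
Op 6: inc R0 by 3 -> R0=(9,0,0,0) value=9
Op 7: merge R3<->R1 -> R3=(6,4,0,0) R1=(6,4,0,0)
Op 8: merge R3<->R0 -> R3=(9,4,0,0) R0=(9,4,0,0)
Op 9: inc R1 by 3 -> R1=(6,7,0,0) value=13
Op 10: inc R3 by 1 -> R3=(9,4,0,1) value=14
Op 11: merge R2<->R1 -> R2=(6,7,5,0) R1=(6,7,5,0)
Op 12: inc R3 by 1 -> R3=(9,4,0,2) value=15

Answer: 9 4 0 0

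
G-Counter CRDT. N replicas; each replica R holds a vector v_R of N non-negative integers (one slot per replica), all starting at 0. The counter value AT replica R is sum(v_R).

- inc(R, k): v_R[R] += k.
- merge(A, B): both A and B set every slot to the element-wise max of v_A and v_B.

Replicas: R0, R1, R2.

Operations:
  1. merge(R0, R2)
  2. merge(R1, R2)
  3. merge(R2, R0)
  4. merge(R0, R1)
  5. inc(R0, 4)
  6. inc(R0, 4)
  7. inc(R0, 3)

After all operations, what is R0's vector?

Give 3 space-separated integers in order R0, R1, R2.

Op 1: merge R0<->R2 -> R0=(0,0,0) R2=(0,0,0)
Op 2: merge R1<->R2 -> R1=(0,0,0) R2=(0,0,0)
Op 3: merge R2<->R0 -> R2=(0,0,0) R0=(0,0,0)
Op 4: merge R0<->R1 -> R0=(0,0,0) R1=(0,0,0)
Op 5: inc R0 by 4 -> R0=(4,0,0) value=4
Op 6: inc R0 by 4 -> R0=(8,0,0) value=8
Op 7: inc R0 by 3 -> R0=(11,0,0) value=11

Answer: 11 0 0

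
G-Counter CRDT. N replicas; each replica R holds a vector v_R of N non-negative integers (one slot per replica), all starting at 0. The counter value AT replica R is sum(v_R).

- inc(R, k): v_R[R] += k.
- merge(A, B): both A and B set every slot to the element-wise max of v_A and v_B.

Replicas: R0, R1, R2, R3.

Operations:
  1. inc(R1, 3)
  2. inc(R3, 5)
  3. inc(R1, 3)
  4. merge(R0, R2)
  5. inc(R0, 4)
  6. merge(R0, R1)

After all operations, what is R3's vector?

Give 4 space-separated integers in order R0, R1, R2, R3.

Op 1: inc R1 by 3 -> R1=(0,3,0,0) value=3
Op 2: inc R3 by 5 -> R3=(0,0,0,5) value=5
Op 3: inc R1 by 3 -> R1=(0,6,0,0) value=6
Op 4: merge R0<->R2 -> R0=(0,0,0,0) R2=(0,0,0,0)
Op 5: inc R0 by 4 -> R0=(4,0,0,0) value=4
Op 6: merge R0<->R1 -> R0=(4,6,0,0) R1=(4,6,0,0)

Answer: 0 0 0 5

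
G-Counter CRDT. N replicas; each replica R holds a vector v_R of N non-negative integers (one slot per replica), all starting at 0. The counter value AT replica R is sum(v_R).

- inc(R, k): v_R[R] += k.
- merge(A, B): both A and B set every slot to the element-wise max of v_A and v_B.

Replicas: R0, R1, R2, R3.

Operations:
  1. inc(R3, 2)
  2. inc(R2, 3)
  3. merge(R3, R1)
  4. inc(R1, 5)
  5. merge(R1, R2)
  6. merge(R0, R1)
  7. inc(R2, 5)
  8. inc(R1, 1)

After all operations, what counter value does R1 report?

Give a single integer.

Op 1: inc R3 by 2 -> R3=(0,0,0,2) value=2
Op 2: inc R2 by 3 -> R2=(0,0,3,0) value=3
Op 3: merge R3<->R1 -> R3=(0,0,0,2) R1=(0,0,0,2)
Op 4: inc R1 by 5 -> R1=(0,5,0,2) value=7
Op 5: merge R1<->R2 -> R1=(0,5,3,2) R2=(0,5,3,2)
Op 6: merge R0<->R1 -> R0=(0,5,3,2) R1=(0,5,3,2)
Op 7: inc R2 by 5 -> R2=(0,5,8,2) value=15
Op 8: inc R1 by 1 -> R1=(0,6,3,2) value=11

Answer: 11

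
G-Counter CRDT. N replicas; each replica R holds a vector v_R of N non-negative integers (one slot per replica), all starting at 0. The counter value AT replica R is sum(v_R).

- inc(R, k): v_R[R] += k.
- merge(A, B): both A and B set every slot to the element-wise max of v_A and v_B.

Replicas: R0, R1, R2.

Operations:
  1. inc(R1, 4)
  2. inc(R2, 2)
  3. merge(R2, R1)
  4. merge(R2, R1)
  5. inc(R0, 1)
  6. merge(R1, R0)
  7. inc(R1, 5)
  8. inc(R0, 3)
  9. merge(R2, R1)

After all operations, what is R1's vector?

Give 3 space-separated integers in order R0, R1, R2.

Op 1: inc R1 by 4 -> R1=(0,4,0) value=4
Op 2: inc R2 by 2 -> R2=(0,0,2) value=2
Op 3: merge R2<->R1 -> R2=(0,4,2) R1=(0,4,2)
Op 4: merge R2<->R1 -> R2=(0,4,2) R1=(0,4,2)
Op 5: inc R0 by 1 -> R0=(1,0,0) value=1
Op 6: merge R1<->R0 -> R1=(1,4,2) R0=(1,4,2)
Op 7: inc R1 by 5 -> R1=(1,9,2) value=12
Op 8: inc R0 by 3 -> R0=(4,4,2) value=10
Op 9: merge R2<->R1 -> R2=(1,9,2) R1=(1,9,2)

Answer: 1 9 2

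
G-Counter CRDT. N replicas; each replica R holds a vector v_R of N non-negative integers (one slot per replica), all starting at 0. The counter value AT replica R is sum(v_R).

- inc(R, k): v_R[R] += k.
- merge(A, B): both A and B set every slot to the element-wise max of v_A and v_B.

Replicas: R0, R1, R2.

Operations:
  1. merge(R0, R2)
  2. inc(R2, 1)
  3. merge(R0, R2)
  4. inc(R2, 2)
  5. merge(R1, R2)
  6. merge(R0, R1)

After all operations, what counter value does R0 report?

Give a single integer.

Op 1: merge R0<->R2 -> R0=(0,0,0) R2=(0,0,0)
Op 2: inc R2 by 1 -> R2=(0,0,1) value=1
Op 3: merge R0<->R2 -> R0=(0,0,1) R2=(0,0,1)
Op 4: inc R2 by 2 -> R2=(0,0,3) value=3
Op 5: merge R1<->R2 -> R1=(0,0,3) R2=(0,0,3)
Op 6: merge R0<->R1 -> R0=(0,0,3) R1=(0,0,3)

Answer: 3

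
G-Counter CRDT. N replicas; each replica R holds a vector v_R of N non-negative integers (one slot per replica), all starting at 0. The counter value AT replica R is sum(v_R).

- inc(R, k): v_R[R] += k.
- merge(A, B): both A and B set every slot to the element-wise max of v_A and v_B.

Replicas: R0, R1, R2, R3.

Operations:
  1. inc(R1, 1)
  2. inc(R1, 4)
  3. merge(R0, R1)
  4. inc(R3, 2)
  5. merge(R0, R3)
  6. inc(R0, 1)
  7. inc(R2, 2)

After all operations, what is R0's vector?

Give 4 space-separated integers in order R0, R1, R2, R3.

Op 1: inc R1 by 1 -> R1=(0,1,0,0) value=1
Op 2: inc R1 by 4 -> R1=(0,5,0,0) value=5
Op 3: merge R0<->R1 -> R0=(0,5,0,0) R1=(0,5,0,0)
Op 4: inc R3 by 2 -> R3=(0,0,0,2) value=2
Op 5: merge R0<->R3 -> R0=(0,5,0,2) R3=(0,5,0,2)
Op 6: inc R0 by 1 -> R0=(1,5,0,2) value=8
Op 7: inc R2 by 2 -> R2=(0,0,2,0) value=2

Answer: 1 5 0 2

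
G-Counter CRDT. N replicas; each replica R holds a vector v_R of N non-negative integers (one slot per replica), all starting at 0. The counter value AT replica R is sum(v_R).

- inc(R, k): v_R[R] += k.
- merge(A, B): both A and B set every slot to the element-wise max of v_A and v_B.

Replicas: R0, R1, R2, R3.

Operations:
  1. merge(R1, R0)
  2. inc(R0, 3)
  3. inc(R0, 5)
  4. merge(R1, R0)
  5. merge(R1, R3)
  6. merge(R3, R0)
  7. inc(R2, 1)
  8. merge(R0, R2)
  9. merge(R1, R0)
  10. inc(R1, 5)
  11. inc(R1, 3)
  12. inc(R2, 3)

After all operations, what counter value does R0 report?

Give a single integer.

Op 1: merge R1<->R0 -> R1=(0,0,0,0) R0=(0,0,0,0)
Op 2: inc R0 by 3 -> R0=(3,0,0,0) value=3
Op 3: inc R0 by 5 -> R0=(8,0,0,0) value=8
Op 4: merge R1<->R0 -> R1=(8,0,0,0) R0=(8,0,0,0)
Op 5: merge R1<->R3 -> R1=(8,0,0,0) R3=(8,0,0,0)
Op 6: merge R3<->R0 -> R3=(8,0,0,0) R0=(8,0,0,0)
Op 7: inc R2 by 1 -> R2=(0,0,1,0) value=1
Op 8: merge R0<->R2 -> R0=(8,0,1,0) R2=(8,0,1,0)
Op 9: merge R1<->R0 -> R1=(8,0,1,0) R0=(8,0,1,0)
Op 10: inc R1 by 5 -> R1=(8,5,1,0) value=14
Op 11: inc R1 by 3 -> R1=(8,8,1,0) value=17
Op 12: inc R2 by 3 -> R2=(8,0,4,0) value=12

Answer: 9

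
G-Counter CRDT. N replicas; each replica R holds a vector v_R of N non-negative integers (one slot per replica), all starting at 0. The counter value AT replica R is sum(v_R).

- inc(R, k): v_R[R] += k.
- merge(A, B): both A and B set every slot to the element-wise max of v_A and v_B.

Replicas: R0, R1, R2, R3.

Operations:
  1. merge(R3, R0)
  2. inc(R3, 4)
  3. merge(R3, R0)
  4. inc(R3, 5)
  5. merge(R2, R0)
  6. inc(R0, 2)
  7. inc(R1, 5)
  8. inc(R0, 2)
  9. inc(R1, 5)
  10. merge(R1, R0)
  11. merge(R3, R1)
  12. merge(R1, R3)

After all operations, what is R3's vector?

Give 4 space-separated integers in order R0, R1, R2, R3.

Op 1: merge R3<->R0 -> R3=(0,0,0,0) R0=(0,0,0,0)
Op 2: inc R3 by 4 -> R3=(0,0,0,4) value=4
Op 3: merge R3<->R0 -> R3=(0,0,0,4) R0=(0,0,0,4)
Op 4: inc R3 by 5 -> R3=(0,0,0,9) value=9
Op 5: merge R2<->R0 -> R2=(0,0,0,4) R0=(0,0,0,4)
Op 6: inc R0 by 2 -> R0=(2,0,0,4) value=6
Op 7: inc R1 by 5 -> R1=(0,5,0,0) value=5
Op 8: inc R0 by 2 -> R0=(4,0,0,4) value=8
Op 9: inc R1 by 5 -> R1=(0,10,0,0) value=10
Op 10: merge R1<->R0 -> R1=(4,10,0,4) R0=(4,10,0,4)
Op 11: merge R3<->R1 -> R3=(4,10,0,9) R1=(4,10,0,9)
Op 12: merge R1<->R3 -> R1=(4,10,0,9) R3=(4,10,0,9)

Answer: 4 10 0 9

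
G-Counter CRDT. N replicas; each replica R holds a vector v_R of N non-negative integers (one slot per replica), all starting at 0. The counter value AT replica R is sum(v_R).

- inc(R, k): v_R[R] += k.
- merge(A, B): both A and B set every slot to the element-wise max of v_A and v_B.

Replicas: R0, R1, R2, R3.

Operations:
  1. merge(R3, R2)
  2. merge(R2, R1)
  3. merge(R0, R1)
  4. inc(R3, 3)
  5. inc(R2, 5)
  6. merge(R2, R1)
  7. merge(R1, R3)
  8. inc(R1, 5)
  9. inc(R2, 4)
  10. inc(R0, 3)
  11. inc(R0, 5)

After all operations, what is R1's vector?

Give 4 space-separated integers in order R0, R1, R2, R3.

Op 1: merge R3<->R2 -> R3=(0,0,0,0) R2=(0,0,0,0)
Op 2: merge R2<->R1 -> R2=(0,0,0,0) R1=(0,0,0,0)
Op 3: merge R0<->R1 -> R0=(0,0,0,0) R1=(0,0,0,0)
Op 4: inc R3 by 3 -> R3=(0,0,0,3) value=3
Op 5: inc R2 by 5 -> R2=(0,0,5,0) value=5
Op 6: merge R2<->R1 -> R2=(0,0,5,0) R1=(0,0,5,0)
Op 7: merge R1<->R3 -> R1=(0,0,5,3) R3=(0,0,5,3)
Op 8: inc R1 by 5 -> R1=(0,5,5,3) value=13
Op 9: inc R2 by 4 -> R2=(0,0,9,0) value=9
Op 10: inc R0 by 3 -> R0=(3,0,0,0) value=3
Op 11: inc R0 by 5 -> R0=(8,0,0,0) value=8

Answer: 0 5 5 3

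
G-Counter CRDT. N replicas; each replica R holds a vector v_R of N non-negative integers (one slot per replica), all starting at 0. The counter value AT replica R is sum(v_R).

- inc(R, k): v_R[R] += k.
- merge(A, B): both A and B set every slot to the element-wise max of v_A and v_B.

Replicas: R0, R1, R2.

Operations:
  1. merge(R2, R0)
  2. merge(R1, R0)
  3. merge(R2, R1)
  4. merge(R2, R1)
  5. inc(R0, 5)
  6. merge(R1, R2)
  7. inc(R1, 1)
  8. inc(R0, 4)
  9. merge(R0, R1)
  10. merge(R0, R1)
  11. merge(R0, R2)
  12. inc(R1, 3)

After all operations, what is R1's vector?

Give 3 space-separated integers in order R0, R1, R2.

Op 1: merge R2<->R0 -> R2=(0,0,0) R0=(0,0,0)
Op 2: merge R1<->R0 -> R1=(0,0,0) R0=(0,0,0)
Op 3: merge R2<->R1 -> R2=(0,0,0) R1=(0,0,0)
Op 4: merge R2<->R1 -> R2=(0,0,0) R1=(0,0,0)
Op 5: inc R0 by 5 -> R0=(5,0,0) value=5
Op 6: merge R1<->R2 -> R1=(0,0,0) R2=(0,0,0)
Op 7: inc R1 by 1 -> R1=(0,1,0) value=1
Op 8: inc R0 by 4 -> R0=(9,0,0) value=9
Op 9: merge R0<->R1 -> R0=(9,1,0) R1=(9,1,0)
Op 10: merge R0<->R1 -> R0=(9,1,0) R1=(9,1,0)
Op 11: merge R0<->R2 -> R0=(9,1,0) R2=(9,1,0)
Op 12: inc R1 by 3 -> R1=(9,4,0) value=13

Answer: 9 4 0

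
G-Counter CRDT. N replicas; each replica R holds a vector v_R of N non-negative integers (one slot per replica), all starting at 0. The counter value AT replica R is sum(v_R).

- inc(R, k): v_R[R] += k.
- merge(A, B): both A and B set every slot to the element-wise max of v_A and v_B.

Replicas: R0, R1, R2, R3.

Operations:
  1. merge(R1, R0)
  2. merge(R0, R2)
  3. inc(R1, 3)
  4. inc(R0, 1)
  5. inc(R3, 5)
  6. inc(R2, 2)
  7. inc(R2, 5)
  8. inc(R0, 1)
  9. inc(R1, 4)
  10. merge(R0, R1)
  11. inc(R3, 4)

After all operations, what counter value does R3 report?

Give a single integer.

Answer: 9

Derivation:
Op 1: merge R1<->R0 -> R1=(0,0,0,0) R0=(0,0,0,0)
Op 2: merge R0<->R2 -> R0=(0,0,0,0) R2=(0,0,0,0)
Op 3: inc R1 by 3 -> R1=(0,3,0,0) value=3
Op 4: inc R0 by 1 -> R0=(1,0,0,0) value=1
Op 5: inc R3 by 5 -> R3=(0,0,0,5) value=5
Op 6: inc R2 by 2 -> R2=(0,0,2,0) value=2
Op 7: inc R2 by 5 -> R2=(0,0,7,0) value=7
Op 8: inc R0 by 1 -> R0=(2,0,0,0) value=2
Op 9: inc R1 by 4 -> R1=(0,7,0,0) value=7
Op 10: merge R0<->R1 -> R0=(2,7,0,0) R1=(2,7,0,0)
Op 11: inc R3 by 4 -> R3=(0,0,0,9) value=9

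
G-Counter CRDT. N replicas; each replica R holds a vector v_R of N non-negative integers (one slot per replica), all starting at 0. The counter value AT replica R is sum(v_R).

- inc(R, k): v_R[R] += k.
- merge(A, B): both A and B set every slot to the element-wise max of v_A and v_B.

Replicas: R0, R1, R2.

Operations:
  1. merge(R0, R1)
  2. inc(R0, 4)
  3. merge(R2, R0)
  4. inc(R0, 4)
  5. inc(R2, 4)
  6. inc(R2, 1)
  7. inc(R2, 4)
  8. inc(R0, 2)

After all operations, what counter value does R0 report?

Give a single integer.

Answer: 10

Derivation:
Op 1: merge R0<->R1 -> R0=(0,0,0) R1=(0,0,0)
Op 2: inc R0 by 4 -> R0=(4,0,0) value=4
Op 3: merge R2<->R0 -> R2=(4,0,0) R0=(4,0,0)
Op 4: inc R0 by 4 -> R0=(8,0,0) value=8
Op 5: inc R2 by 4 -> R2=(4,0,4) value=8
Op 6: inc R2 by 1 -> R2=(4,0,5) value=9
Op 7: inc R2 by 4 -> R2=(4,0,9) value=13
Op 8: inc R0 by 2 -> R0=(10,0,0) value=10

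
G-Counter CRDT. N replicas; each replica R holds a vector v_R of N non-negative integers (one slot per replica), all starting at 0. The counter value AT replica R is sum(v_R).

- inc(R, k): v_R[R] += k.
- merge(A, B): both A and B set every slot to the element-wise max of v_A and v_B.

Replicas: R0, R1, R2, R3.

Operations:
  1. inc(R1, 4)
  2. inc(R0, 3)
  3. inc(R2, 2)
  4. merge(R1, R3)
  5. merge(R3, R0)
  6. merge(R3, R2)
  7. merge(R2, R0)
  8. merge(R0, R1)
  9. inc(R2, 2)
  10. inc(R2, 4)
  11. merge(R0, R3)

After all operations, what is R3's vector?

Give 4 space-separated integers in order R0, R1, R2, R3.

Answer: 3 4 2 0

Derivation:
Op 1: inc R1 by 4 -> R1=(0,4,0,0) value=4
Op 2: inc R0 by 3 -> R0=(3,0,0,0) value=3
Op 3: inc R2 by 2 -> R2=(0,0,2,0) value=2
Op 4: merge R1<->R3 -> R1=(0,4,0,0) R3=(0,4,0,0)
Op 5: merge R3<->R0 -> R3=(3,4,0,0) R0=(3,4,0,0)
Op 6: merge R3<->R2 -> R3=(3,4,2,0) R2=(3,4,2,0)
Op 7: merge R2<->R0 -> R2=(3,4,2,0) R0=(3,4,2,0)
Op 8: merge R0<->R1 -> R0=(3,4,2,0) R1=(3,4,2,0)
Op 9: inc R2 by 2 -> R2=(3,4,4,0) value=11
Op 10: inc R2 by 4 -> R2=(3,4,8,0) value=15
Op 11: merge R0<->R3 -> R0=(3,4,2,0) R3=(3,4,2,0)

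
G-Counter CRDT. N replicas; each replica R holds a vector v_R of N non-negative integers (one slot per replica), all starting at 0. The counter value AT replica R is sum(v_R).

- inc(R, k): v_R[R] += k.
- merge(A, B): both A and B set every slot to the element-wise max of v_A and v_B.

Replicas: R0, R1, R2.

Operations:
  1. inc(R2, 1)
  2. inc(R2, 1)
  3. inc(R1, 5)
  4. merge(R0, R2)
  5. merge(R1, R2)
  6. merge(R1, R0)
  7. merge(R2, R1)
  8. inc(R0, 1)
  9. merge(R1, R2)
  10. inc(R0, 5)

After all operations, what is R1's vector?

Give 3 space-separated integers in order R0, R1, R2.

Answer: 0 5 2

Derivation:
Op 1: inc R2 by 1 -> R2=(0,0,1) value=1
Op 2: inc R2 by 1 -> R2=(0,0,2) value=2
Op 3: inc R1 by 5 -> R1=(0,5,0) value=5
Op 4: merge R0<->R2 -> R0=(0,0,2) R2=(0,0,2)
Op 5: merge R1<->R2 -> R1=(0,5,2) R2=(0,5,2)
Op 6: merge R1<->R0 -> R1=(0,5,2) R0=(0,5,2)
Op 7: merge R2<->R1 -> R2=(0,5,2) R1=(0,5,2)
Op 8: inc R0 by 1 -> R0=(1,5,2) value=8
Op 9: merge R1<->R2 -> R1=(0,5,2) R2=(0,5,2)
Op 10: inc R0 by 5 -> R0=(6,5,2) value=13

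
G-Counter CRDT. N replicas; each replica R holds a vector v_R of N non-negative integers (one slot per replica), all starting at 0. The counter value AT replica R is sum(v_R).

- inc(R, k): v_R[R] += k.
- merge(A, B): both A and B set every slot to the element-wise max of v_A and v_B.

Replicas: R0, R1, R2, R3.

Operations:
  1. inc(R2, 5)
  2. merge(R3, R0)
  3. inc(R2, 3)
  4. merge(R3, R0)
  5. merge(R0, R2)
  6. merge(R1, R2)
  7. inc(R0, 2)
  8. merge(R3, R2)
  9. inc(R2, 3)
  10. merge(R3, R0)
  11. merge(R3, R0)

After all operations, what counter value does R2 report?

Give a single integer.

Answer: 11

Derivation:
Op 1: inc R2 by 5 -> R2=(0,0,5,0) value=5
Op 2: merge R3<->R0 -> R3=(0,0,0,0) R0=(0,0,0,0)
Op 3: inc R2 by 3 -> R2=(0,0,8,0) value=8
Op 4: merge R3<->R0 -> R3=(0,0,0,0) R0=(0,0,0,0)
Op 5: merge R0<->R2 -> R0=(0,0,8,0) R2=(0,0,8,0)
Op 6: merge R1<->R2 -> R1=(0,0,8,0) R2=(0,0,8,0)
Op 7: inc R0 by 2 -> R0=(2,0,8,0) value=10
Op 8: merge R3<->R2 -> R3=(0,0,8,0) R2=(0,0,8,0)
Op 9: inc R2 by 3 -> R2=(0,0,11,0) value=11
Op 10: merge R3<->R0 -> R3=(2,0,8,0) R0=(2,0,8,0)
Op 11: merge R3<->R0 -> R3=(2,0,8,0) R0=(2,0,8,0)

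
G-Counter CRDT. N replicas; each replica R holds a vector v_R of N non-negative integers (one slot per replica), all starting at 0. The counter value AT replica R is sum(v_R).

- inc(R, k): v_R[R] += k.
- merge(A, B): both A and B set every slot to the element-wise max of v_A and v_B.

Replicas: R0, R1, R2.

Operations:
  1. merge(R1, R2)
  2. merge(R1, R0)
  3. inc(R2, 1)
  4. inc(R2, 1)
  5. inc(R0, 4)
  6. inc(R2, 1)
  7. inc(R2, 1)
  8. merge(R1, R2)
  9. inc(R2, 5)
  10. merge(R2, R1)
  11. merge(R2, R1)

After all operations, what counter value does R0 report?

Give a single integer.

Op 1: merge R1<->R2 -> R1=(0,0,0) R2=(0,0,0)
Op 2: merge R1<->R0 -> R1=(0,0,0) R0=(0,0,0)
Op 3: inc R2 by 1 -> R2=(0,0,1) value=1
Op 4: inc R2 by 1 -> R2=(0,0,2) value=2
Op 5: inc R0 by 4 -> R0=(4,0,0) value=4
Op 6: inc R2 by 1 -> R2=(0,0,3) value=3
Op 7: inc R2 by 1 -> R2=(0,0,4) value=4
Op 8: merge R1<->R2 -> R1=(0,0,4) R2=(0,0,4)
Op 9: inc R2 by 5 -> R2=(0,0,9) value=9
Op 10: merge R2<->R1 -> R2=(0,0,9) R1=(0,0,9)
Op 11: merge R2<->R1 -> R2=(0,0,9) R1=(0,0,9)

Answer: 4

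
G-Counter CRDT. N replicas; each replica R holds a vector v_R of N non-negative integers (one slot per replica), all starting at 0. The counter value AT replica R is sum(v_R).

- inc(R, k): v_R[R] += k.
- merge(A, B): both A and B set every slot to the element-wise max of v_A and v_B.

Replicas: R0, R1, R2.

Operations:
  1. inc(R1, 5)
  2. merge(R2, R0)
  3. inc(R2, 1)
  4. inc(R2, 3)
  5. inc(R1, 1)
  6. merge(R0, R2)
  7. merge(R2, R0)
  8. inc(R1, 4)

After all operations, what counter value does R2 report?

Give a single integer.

Answer: 4

Derivation:
Op 1: inc R1 by 5 -> R1=(0,5,0) value=5
Op 2: merge R2<->R0 -> R2=(0,0,0) R0=(0,0,0)
Op 3: inc R2 by 1 -> R2=(0,0,1) value=1
Op 4: inc R2 by 3 -> R2=(0,0,4) value=4
Op 5: inc R1 by 1 -> R1=(0,6,0) value=6
Op 6: merge R0<->R2 -> R0=(0,0,4) R2=(0,0,4)
Op 7: merge R2<->R0 -> R2=(0,0,4) R0=(0,0,4)
Op 8: inc R1 by 4 -> R1=(0,10,0) value=10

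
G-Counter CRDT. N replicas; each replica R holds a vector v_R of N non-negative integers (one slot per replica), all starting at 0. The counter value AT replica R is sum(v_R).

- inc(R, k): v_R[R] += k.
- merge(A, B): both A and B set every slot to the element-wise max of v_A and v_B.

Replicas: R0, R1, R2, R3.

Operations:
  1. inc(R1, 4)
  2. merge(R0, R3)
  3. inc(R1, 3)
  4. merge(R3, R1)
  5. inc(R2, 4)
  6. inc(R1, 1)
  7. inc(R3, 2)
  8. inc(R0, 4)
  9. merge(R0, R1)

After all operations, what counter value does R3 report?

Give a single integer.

Answer: 9

Derivation:
Op 1: inc R1 by 4 -> R1=(0,4,0,0) value=4
Op 2: merge R0<->R3 -> R0=(0,0,0,0) R3=(0,0,0,0)
Op 3: inc R1 by 3 -> R1=(0,7,0,0) value=7
Op 4: merge R3<->R1 -> R3=(0,7,0,0) R1=(0,7,0,0)
Op 5: inc R2 by 4 -> R2=(0,0,4,0) value=4
Op 6: inc R1 by 1 -> R1=(0,8,0,0) value=8
Op 7: inc R3 by 2 -> R3=(0,7,0,2) value=9
Op 8: inc R0 by 4 -> R0=(4,0,0,0) value=4
Op 9: merge R0<->R1 -> R0=(4,8,0,0) R1=(4,8,0,0)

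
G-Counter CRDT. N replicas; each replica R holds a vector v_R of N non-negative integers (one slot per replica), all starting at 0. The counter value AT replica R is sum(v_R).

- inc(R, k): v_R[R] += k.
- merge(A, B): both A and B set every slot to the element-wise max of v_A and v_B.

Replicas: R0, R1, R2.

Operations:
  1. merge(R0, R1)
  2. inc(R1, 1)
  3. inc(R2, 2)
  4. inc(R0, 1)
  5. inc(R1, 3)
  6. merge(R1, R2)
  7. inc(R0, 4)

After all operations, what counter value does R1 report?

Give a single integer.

Answer: 6

Derivation:
Op 1: merge R0<->R1 -> R0=(0,0,0) R1=(0,0,0)
Op 2: inc R1 by 1 -> R1=(0,1,0) value=1
Op 3: inc R2 by 2 -> R2=(0,0,2) value=2
Op 4: inc R0 by 1 -> R0=(1,0,0) value=1
Op 5: inc R1 by 3 -> R1=(0,4,0) value=4
Op 6: merge R1<->R2 -> R1=(0,4,2) R2=(0,4,2)
Op 7: inc R0 by 4 -> R0=(5,0,0) value=5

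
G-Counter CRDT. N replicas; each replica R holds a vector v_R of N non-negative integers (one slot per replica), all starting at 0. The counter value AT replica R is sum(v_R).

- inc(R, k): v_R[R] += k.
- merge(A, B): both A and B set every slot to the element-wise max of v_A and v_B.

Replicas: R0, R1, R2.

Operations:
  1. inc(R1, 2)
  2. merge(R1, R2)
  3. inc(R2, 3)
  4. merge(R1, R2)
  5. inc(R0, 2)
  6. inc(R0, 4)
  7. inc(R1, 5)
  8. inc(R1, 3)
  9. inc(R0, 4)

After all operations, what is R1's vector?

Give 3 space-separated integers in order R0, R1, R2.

Op 1: inc R1 by 2 -> R1=(0,2,0) value=2
Op 2: merge R1<->R2 -> R1=(0,2,0) R2=(0,2,0)
Op 3: inc R2 by 3 -> R2=(0,2,3) value=5
Op 4: merge R1<->R2 -> R1=(0,2,3) R2=(0,2,3)
Op 5: inc R0 by 2 -> R0=(2,0,0) value=2
Op 6: inc R0 by 4 -> R0=(6,0,0) value=6
Op 7: inc R1 by 5 -> R1=(0,7,3) value=10
Op 8: inc R1 by 3 -> R1=(0,10,3) value=13
Op 9: inc R0 by 4 -> R0=(10,0,0) value=10

Answer: 0 10 3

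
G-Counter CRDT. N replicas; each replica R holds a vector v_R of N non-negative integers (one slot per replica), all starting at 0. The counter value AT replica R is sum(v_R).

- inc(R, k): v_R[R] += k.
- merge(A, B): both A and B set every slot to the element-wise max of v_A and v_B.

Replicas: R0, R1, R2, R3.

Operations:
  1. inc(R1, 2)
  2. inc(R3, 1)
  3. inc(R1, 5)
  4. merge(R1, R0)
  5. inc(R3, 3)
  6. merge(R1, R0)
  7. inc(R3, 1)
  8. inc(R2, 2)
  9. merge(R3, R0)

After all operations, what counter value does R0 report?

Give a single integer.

Answer: 12

Derivation:
Op 1: inc R1 by 2 -> R1=(0,2,0,0) value=2
Op 2: inc R3 by 1 -> R3=(0,0,0,1) value=1
Op 3: inc R1 by 5 -> R1=(0,7,0,0) value=7
Op 4: merge R1<->R0 -> R1=(0,7,0,0) R0=(0,7,0,0)
Op 5: inc R3 by 3 -> R3=(0,0,0,4) value=4
Op 6: merge R1<->R0 -> R1=(0,7,0,0) R0=(0,7,0,0)
Op 7: inc R3 by 1 -> R3=(0,0,0,5) value=5
Op 8: inc R2 by 2 -> R2=(0,0,2,0) value=2
Op 9: merge R3<->R0 -> R3=(0,7,0,5) R0=(0,7,0,5)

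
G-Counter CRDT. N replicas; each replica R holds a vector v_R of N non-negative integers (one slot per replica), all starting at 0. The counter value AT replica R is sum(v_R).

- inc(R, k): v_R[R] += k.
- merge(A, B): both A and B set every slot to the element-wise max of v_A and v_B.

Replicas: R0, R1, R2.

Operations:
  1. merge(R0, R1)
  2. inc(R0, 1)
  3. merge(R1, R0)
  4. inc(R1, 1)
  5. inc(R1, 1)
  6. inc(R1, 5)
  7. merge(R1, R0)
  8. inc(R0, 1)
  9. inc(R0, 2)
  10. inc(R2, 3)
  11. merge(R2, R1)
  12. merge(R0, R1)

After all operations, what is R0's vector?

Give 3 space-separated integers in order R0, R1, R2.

Answer: 4 7 3

Derivation:
Op 1: merge R0<->R1 -> R0=(0,0,0) R1=(0,0,0)
Op 2: inc R0 by 1 -> R0=(1,0,0) value=1
Op 3: merge R1<->R0 -> R1=(1,0,0) R0=(1,0,0)
Op 4: inc R1 by 1 -> R1=(1,1,0) value=2
Op 5: inc R1 by 1 -> R1=(1,2,0) value=3
Op 6: inc R1 by 5 -> R1=(1,7,0) value=8
Op 7: merge R1<->R0 -> R1=(1,7,0) R0=(1,7,0)
Op 8: inc R0 by 1 -> R0=(2,7,0) value=9
Op 9: inc R0 by 2 -> R0=(4,7,0) value=11
Op 10: inc R2 by 3 -> R2=(0,0,3) value=3
Op 11: merge R2<->R1 -> R2=(1,7,3) R1=(1,7,3)
Op 12: merge R0<->R1 -> R0=(4,7,3) R1=(4,7,3)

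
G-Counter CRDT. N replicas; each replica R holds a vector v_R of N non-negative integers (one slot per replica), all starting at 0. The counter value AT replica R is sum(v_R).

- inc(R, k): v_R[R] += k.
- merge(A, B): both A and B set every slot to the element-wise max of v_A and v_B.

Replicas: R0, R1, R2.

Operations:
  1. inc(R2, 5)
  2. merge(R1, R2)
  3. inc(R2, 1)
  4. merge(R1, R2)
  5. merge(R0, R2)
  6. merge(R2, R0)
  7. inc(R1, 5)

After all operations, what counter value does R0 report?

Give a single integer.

Op 1: inc R2 by 5 -> R2=(0,0,5) value=5
Op 2: merge R1<->R2 -> R1=(0,0,5) R2=(0,0,5)
Op 3: inc R2 by 1 -> R2=(0,0,6) value=6
Op 4: merge R1<->R2 -> R1=(0,0,6) R2=(0,0,6)
Op 5: merge R0<->R2 -> R0=(0,0,6) R2=(0,0,6)
Op 6: merge R2<->R0 -> R2=(0,0,6) R0=(0,0,6)
Op 7: inc R1 by 5 -> R1=(0,5,6) value=11

Answer: 6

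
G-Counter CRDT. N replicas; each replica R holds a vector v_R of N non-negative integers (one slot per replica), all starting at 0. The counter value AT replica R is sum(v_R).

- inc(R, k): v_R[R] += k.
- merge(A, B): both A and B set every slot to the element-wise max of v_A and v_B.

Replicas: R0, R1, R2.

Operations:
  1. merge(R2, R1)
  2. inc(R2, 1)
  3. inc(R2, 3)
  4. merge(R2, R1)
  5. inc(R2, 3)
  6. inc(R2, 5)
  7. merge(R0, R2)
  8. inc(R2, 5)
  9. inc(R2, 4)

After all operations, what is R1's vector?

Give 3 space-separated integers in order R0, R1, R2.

Answer: 0 0 4

Derivation:
Op 1: merge R2<->R1 -> R2=(0,0,0) R1=(0,0,0)
Op 2: inc R2 by 1 -> R2=(0,0,1) value=1
Op 3: inc R2 by 3 -> R2=(0,0,4) value=4
Op 4: merge R2<->R1 -> R2=(0,0,4) R1=(0,0,4)
Op 5: inc R2 by 3 -> R2=(0,0,7) value=7
Op 6: inc R2 by 5 -> R2=(0,0,12) value=12
Op 7: merge R0<->R2 -> R0=(0,0,12) R2=(0,0,12)
Op 8: inc R2 by 5 -> R2=(0,0,17) value=17
Op 9: inc R2 by 4 -> R2=(0,0,21) value=21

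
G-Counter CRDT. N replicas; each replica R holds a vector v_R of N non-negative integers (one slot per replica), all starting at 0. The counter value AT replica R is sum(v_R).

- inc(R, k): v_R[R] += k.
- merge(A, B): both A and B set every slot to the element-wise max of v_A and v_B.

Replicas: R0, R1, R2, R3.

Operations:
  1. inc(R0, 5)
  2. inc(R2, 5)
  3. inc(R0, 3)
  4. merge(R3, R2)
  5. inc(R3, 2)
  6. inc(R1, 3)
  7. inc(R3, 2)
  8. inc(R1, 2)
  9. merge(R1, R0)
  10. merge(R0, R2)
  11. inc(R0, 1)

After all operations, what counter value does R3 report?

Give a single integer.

Op 1: inc R0 by 5 -> R0=(5,0,0,0) value=5
Op 2: inc R2 by 5 -> R2=(0,0,5,0) value=5
Op 3: inc R0 by 3 -> R0=(8,0,0,0) value=8
Op 4: merge R3<->R2 -> R3=(0,0,5,0) R2=(0,0,5,0)
Op 5: inc R3 by 2 -> R3=(0,0,5,2) value=7
Op 6: inc R1 by 3 -> R1=(0,3,0,0) value=3
Op 7: inc R3 by 2 -> R3=(0,0,5,4) value=9
Op 8: inc R1 by 2 -> R1=(0,5,0,0) value=5
Op 9: merge R1<->R0 -> R1=(8,5,0,0) R0=(8,5,0,0)
Op 10: merge R0<->R2 -> R0=(8,5,5,0) R2=(8,5,5,0)
Op 11: inc R0 by 1 -> R0=(9,5,5,0) value=19

Answer: 9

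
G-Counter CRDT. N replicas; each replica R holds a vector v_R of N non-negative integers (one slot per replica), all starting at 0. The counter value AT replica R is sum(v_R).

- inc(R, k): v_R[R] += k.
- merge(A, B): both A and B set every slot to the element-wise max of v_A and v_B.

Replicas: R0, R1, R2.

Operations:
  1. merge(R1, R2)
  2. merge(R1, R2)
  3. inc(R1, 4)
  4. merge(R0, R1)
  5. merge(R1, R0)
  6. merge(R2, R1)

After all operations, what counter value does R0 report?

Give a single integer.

Answer: 4

Derivation:
Op 1: merge R1<->R2 -> R1=(0,0,0) R2=(0,0,0)
Op 2: merge R1<->R2 -> R1=(0,0,0) R2=(0,0,0)
Op 3: inc R1 by 4 -> R1=(0,4,0) value=4
Op 4: merge R0<->R1 -> R0=(0,4,0) R1=(0,4,0)
Op 5: merge R1<->R0 -> R1=(0,4,0) R0=(0,4,0)
Op 6: merge R2<->R1 -> R2=(0,4,0) R1=(0,4,0)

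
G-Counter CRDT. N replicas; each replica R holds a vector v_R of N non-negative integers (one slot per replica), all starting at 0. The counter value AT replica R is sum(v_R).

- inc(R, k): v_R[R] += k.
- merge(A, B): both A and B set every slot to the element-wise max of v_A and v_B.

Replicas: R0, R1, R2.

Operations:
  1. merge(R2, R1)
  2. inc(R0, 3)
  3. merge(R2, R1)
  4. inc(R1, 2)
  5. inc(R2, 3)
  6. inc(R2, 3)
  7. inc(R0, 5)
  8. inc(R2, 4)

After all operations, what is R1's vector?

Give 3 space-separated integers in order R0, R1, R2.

Answer: 0 2 0

Derivation:
Op 1: merge R2<->R1 -> R2=(0,0,0) R1=(0,0,0)
Op 2: inc R0 by 3 -> R0=(3,0,0) value=3
Op 3: merge R2<->R1 -> R2=(0,0,0) R1=(0,0,0)
Op 4: inc R1 by 2 -> R1=(0,2,0) value=2
Op 5: inc R2 by 3 -> R2=(0,0,3) value=3
Op 6: inc R2 by 3 -> R2=(0,0,6) value=6
Op 7: inc R0 by 5 -> R0=(8,0,0) value=8
Op 8: inc R2 by 4 -> R2=(0,0,10) value=10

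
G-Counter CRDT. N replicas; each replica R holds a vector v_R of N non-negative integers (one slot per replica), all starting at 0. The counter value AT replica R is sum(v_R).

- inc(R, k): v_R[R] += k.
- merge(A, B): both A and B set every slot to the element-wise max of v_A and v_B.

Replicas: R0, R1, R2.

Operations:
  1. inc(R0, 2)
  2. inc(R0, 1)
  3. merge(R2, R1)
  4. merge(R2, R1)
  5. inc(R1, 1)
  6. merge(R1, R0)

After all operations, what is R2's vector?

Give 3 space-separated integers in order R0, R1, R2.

Answer: 0 0 0

Derivation:
Op 1: inc R0 by 2 -> R0=(2,0,0) value=2
Op 2: inc R0 by 1 -> R0=(3,0,0) value=3
Op 3: merge R2<->R1 -> R2=(0,0,0) R1=(0,0,0)
Op 4: merge R2<->R1 -> R2=(0,0,0) R1=(0,0,0)
Op 5: inc R1 by 1 -> R1=(0,1,0) value=1
Op 6: merge R1<->R0 -> R1=(3,1,0) R0=(3,1,0)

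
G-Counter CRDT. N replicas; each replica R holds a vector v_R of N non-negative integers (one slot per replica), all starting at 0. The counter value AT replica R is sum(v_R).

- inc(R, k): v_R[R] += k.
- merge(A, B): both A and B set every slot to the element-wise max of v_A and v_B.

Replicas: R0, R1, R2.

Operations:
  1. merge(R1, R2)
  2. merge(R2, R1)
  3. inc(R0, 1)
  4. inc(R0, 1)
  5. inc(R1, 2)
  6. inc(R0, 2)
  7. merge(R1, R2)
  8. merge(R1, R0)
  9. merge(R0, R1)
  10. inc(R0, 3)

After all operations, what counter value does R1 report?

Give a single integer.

Answer: 6

Derivation:
Op 1: merge R1<->R2 -> R1=(0,0,0) R2=(0,0,0)
Op 2: merge R2<->R1 -> R2=(0,0,0) R1=(0,0,0)
Op 3: inc R0 by 1 -> R0=(1,0,0) value=1
Op 4: inc R0 by 1 -> R0=(2,0,0) value=2
Op 5: inc R1 by 2 -> R1=(0,2,0) value=2
Op 6: inc R0 by 2 -> R0=(4,0,0) value=4
Op 7: merge R1<->R2 -> R1=(0,2,0) R2=(0,2,0)
Op 8: merge R1<->R0 -> R1=(4,2,0) R0=(4,2,0)
Op 9: merge R0<->R1 -> R0=(4,2,0) R1=(4,2,0)
Op 10: inc R0 by 3 -> R0=(7,2,0) value=9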